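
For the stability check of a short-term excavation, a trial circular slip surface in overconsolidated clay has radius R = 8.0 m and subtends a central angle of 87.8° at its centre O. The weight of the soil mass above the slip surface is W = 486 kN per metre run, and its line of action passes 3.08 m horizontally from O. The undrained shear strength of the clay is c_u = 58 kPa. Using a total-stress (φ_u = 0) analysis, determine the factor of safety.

Taking moments about the centre O, the resisting moment is provided by the undrained shear strength acting along the arc:
Arc length L_a = R·θ = 8.0·(87.8°·π/180) = 8.0·1.5324 = 12.26 m
M_R = c_u·L_a·R = 58·12.26·8.0 = 5688.3 kN·m/m
M_D = W·d = 486·3.08 = 1496.9 kN·m/m
FS = M_R / M_D = 5688.3 / 1496.9 = 3.800

FS = 3.80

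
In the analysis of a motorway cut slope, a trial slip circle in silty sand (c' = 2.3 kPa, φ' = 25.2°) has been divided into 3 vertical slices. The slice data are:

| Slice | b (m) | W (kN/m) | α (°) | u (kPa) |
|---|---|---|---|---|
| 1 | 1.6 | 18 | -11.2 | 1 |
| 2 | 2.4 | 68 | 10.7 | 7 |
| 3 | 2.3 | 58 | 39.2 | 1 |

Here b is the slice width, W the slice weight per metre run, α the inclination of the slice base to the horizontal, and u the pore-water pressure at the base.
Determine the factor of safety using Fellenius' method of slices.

Ordinary method of slices: FS = Σ[c'·Δl_i + (W_i cosα_i − u_i·Δl_i)·tanφ'] / Σ W_i sinα_i, with Δl_i = b_i / cosα_i.
Slice 1: Δl = 1.6/cos(-11.2°) = 1.631 m; N'_1 = 18·cos(-11.2°) − 1·1.631 = 16.0; c'Δl = 3.75; W sinα = -3.5
Slice 2: Δl = 2.4/cos10.7° = 2.442 m; N'_2 = 68·cos10.7° − 7·2.442 = 49.7; c'Δl = 5.62; W sinα = 12.6
Slice 3: Δl = 2.3/cos39.2° = 2.968 m; N'_3 = 58·cos39.2° − 1·2.968 = 42.0; c'Δl = 6.83; W sinα = 36.7
Σc'Δl = 16.2 kN/m; ΣN' = 107.7 kN/m; ΣW sinα = 45.8 kN/m
Resisting = 16.2 + 107.7·tan25.2° = 16.2 + 50.7 = 66.9 kN/m
FS = 66.9 / 45.8 = 1.461

FS = 1.46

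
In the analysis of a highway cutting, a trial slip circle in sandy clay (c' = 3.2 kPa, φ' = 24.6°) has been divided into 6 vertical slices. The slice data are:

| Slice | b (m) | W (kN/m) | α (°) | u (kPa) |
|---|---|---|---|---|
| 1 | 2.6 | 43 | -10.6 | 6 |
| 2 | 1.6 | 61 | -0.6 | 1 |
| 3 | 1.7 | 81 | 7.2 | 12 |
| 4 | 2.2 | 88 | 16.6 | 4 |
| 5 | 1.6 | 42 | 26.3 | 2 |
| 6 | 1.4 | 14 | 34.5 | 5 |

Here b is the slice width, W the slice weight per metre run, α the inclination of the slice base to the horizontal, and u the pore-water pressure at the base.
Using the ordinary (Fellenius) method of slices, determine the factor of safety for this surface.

FS = 2.92

Ordinary method of slices: FS = Σ[c'·Δl_i + (W_i cosα_i − u_i·Δl_i)·tanφ'] / Σ W_i sinα_i, with Δl_i = b_i / cosα_i.
Slice 1: Δl = 2.6/cos(-10.6°) = 2.645 m; N'_1 = 43·cos(-10.6°) − 6·2.645 = 26.4; c'Δl = 8.46; W sinα = -7.9
Slice 2: Δl = 1.6/cos(-0.6°) = 1.600 m; N'_2 = 61·cos(-0.6°) − 1·1.600 = 59.4; c'Δl = 5.12; W sinα = -0.6
Slice 3: Δl = 1.7/cos7.2° = 1.714 m; N'_3 = 81·cos7.2° − 12·1.714 = 59.8; c'Δl = 5.48; W sinα = 10.2
Slice 4: Δl = 2.2/cos16.6° = 2.296 m; N'_4 = 88·cos16.6° − 4·2.296 = 75.1; c'Δl = 7.35; W sinα = 25.1
Slice 5: Δl = 1.6/cos26.3° = 1.785 m; N'_5 = 42·cos26.3° − 2·1.785 = 34.1; c'Δl = 5.71; W sinα = 18.6
Slice 6: Δl = 1.4/cos34.5° = 1.699 m; N'_6 = 14·cos34.5° − 5·1.699 = 3.0; c'Δl = 5.44; W sinα = 7.9
Σc'Δl = 37.6 kN/m; ΣN' = 257.9 kN/m; ΣW sinα = 53.3 kN/m
Resisting = 37.6 + 257.9·tan24.6° = 37.6 + 118.1 = 155.6 kN/m
FS = 155.6 / 53.3 = 2.921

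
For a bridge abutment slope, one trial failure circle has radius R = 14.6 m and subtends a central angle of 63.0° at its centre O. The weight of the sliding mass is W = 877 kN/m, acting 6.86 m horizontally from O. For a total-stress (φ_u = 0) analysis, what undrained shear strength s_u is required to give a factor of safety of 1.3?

s_u = 33.4 kPa

FS = s_u·L_a·R / (W·d), so s_u = FS·W·d / (L_a·R).
Arc length L_a = R·θ = 14.6·(63.0°·π/180) = 14.6·1.0996 = 16.05 m
s_u = 1.3·877·6.86 / (16.05·14.6) = 7821.1 / 234.38 = 33.37 kPa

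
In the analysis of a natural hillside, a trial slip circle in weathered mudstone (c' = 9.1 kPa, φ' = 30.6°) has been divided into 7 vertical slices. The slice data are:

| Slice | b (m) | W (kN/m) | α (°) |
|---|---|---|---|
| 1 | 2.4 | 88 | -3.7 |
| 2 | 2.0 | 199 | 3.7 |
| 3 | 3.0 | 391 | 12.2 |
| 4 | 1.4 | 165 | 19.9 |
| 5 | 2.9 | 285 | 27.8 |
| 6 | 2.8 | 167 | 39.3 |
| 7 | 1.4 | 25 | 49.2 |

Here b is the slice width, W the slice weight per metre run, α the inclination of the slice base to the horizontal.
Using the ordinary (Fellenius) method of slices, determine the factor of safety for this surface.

Ordinary method of slices: FS = Σ[c'·Δl_i + (W_i cosα_i)·tanφ'] / Σ W_i sinα_i, with Δl_i = b_i / cosα_i.
Slice 1: Δl = 2.4/cos(-3.7°) = 2.405 m; N'_1 = 88·cos(-3.7°) = 87.8; c'Δl = 21.89; W sinα = -5.7
Slice 2: Δl = 2.0/cos3.7° = 2.004 m; N'_2 = 199·cos3.7° = 198.6; c'Δl = 18.24; W sinα = 12.8
Slice 3: Δl = 3.0/cos12.2° = 3.069 m; N'_3 = 391·cos12.2° = 382.2; c'Δl = 27.93; W sinα = 82.6
Slice 4: Δl = 1.4/cos19.9° = 1.489 m; N'_4 = 165·cos19.9° = 155.1; c'Δl = 13.55; W sinα = 56.2
Slice 5: Δl = 2.9/cos27.8° = 3.278 m; N'_5 = 285·cos27.8° = 252.1; c'Δl = 29.83; W sinα = 132.9
Slice 6: Δl = 2.8/cos39.3° = 3.618 m; N'_6 = 167·cos39.3° = 129.2; c'Δl = 32.93; W sinα = 105.8
Slice 7: Δl = 1.4/cos49.2° = 2.143 m; N'_7 = 25·cos49.2° = 16.3; c'Δl = 19.50; W sinα = 18.9
Σc'Δl = 163.9 kN/m; ΣN' = 1221.4 kN/m; ΣW sinα = 403.6 kN/m
Resisting = 163.9 + 1221.4·tan30.6° = 163.9 + 722.3 = 886.2 kN/m
FS = 886.2 / 403.6 = 2.196

FS = 2.20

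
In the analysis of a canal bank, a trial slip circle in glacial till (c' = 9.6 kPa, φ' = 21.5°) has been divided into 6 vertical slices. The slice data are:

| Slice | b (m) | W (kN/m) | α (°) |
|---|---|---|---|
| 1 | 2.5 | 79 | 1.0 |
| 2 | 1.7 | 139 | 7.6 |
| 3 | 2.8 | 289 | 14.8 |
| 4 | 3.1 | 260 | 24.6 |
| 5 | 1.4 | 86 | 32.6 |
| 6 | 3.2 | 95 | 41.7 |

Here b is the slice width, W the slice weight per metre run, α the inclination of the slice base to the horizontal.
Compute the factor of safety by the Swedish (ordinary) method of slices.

Ordinary method of slices: FS = Σ[c'·Δl_i + (W_i cosα_i)·tanφ'] / Σ W_i sinα_i, with Δl_i = b_i / cosα_i.
Slice 1: Δl = 2.5/cos1.0° = 2.500 m; N'_1 = 79·cos1.0° = 79.0; c'Δl = 24.00; W sinα = 1.4
Slice 2: Δl = 1.7/cos7.6° = 1.715 m; N'_2 = 139·cos7.6° = 137.8; c'Δl = 16.46; W sinα = 18.4
Slice 3: Δl = 2.8/cos14.8° = 2.896 m; N'_3 = 289·cos14.8° = 279.4; c'Δl = 27.80; W sinα = 73.8
Slice 4: Δl = 3.1/cos24.6° = 3.409 m; N'_4 = 260·cos24.6° = 236.4; c'Δl = 32.73; W sinα = 108.2
Slice 5: Δl = 1.4/cos32.6° = 1.662 m; N'_5 = 86·cos32.6° = 72.5; c'Δl = 15.95; W sinα = 46.3
Slice 6: Δl = 3.2/cos41.7° = 4.286 m; N'_6 = 95·cos41.7° = 70.9; c'Δl = 41.14; W sinα = 63.2
Σc'Δl = 158.1 kN/m; ΣN' = 876.0 kN/m; ΣW sinα = 311.4 kN/m
Resisting = 158.1 + 876.0·tan21.5° = 158.1 + 345.1 = 503.1 kN/m
FS = 503.1 / 311.4 = 1.616

FS = 1.62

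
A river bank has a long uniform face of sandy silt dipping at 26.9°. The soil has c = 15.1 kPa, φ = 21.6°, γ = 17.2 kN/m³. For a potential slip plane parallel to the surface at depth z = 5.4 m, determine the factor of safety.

FS = 1.18

For an infinite slope with a slip plane parallel to the surface (no pore pressure): FS = [c + γz cos²β tanφ] / [γz sinβ cosβ].
γz = 17.2·5.4 = 92.88 kN/m²
Numerator = 15.1 + 92.88·cos²26.9°·tan21.6° = 15.1 + 92.88·0.7953·0.3959 = 44.346 kPa
Denominator = 92.88·sin26.9°·cos26.9° = 92.88·0.4524·0.8918 = 37.475 kPa
FS = 44.346 / 37.475 = 1.183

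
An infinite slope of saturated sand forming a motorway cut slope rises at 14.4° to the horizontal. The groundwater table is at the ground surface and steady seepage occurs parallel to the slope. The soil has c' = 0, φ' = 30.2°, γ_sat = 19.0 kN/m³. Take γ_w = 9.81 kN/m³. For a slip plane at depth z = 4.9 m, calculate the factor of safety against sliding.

FS = 1.10

With seepage parallel to the slope and the water table at the surface, the effective normal stress on the slip plane uses the buoyant unit weight γ' = γ_sat − γ_w while the driving shear stress uses γ_sat:
FS = [c' + γ' z cos²β tanφ'] / [γ_sat z sinβ cosβ]
(For c' = 0 this reduces to FS = (γ'/γ_sat)·tanφ'/tanβ.)
γ' = 19.0 − 9.81 = 9.19 kN/m³
Numerator = 0.0 + 9.19·4.9·cos²14.4°·tan30.2° = 0.0 + 9.19·4.9·0.9382·0.5820 = 24.588 kPa
Denominator = 19.0·4.9·sin14.4°·cos14.4° = 19.0·4.9·0.2487·0.9686 = 22.426 kPa
FS = 24.588 / 22.426 = 1.096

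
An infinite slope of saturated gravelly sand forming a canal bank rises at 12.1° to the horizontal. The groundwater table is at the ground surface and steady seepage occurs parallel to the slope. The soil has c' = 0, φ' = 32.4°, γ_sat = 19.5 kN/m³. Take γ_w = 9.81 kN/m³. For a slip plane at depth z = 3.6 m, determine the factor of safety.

With seepage parallel to the slope and the water table at the surface, the effective normal stress on the slip plane uses the buoyant unit weight γ' = γ_sat − γ_w while the driving shear stress uses γ_sat:
FS = [c' + γ' z cos²β tanφ'] / [γ_sat z sinβ cosβ]
(For c' = 0 this reduces to FS = (γ'/γ_sat)·tanφ'/tanβ.)
γ' = 19.5 − 9.81 = 9.69 kN/m³
Numerator = 0.0 + 9.69·3.6·cos²12.1°·tan32.4° = 0.0 + 9.69·3.6·0.9561·0.6346 = 21.165 kPa
Denominator = 19.5·3.6·sin12.1°·cos12.1° = 19.5·3.6·0.2096·0.9778 = 14.388 kPa
FS = 21.165 / 14.388 = 1.471

FS = 1.47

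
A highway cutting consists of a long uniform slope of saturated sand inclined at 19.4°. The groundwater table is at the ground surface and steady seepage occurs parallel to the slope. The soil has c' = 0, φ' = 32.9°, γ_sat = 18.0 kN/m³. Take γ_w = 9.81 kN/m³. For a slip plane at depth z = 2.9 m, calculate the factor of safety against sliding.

With seepage parallel to the slope and the water table at the surface, the effective normal stress on the slip plane uses the buoyant unit weight γ' = γ_sat − γ_w while the driving shear stress uses γ_sat:
FS = [c' + γ' z cos²β tanφ'] / [γ_sat z sinβ cosβ]
(For c' = 0 this reduces to FS = (γ'/γ_sat)·tanφ'/tanβ.)
γ' = 18.0 − 9.81 = 8.19 kN/m³
Numerator = 0.0 + 8.19·2.9·cos²19.4°·tan32.9° = 0.0 + 8.19·2.9·0.8897·0.6469 = 13.670 kPa
Denominator = 18.0·2.9·sin19.4°·cos19.4° = 18.0·2.9·0.3322·0.9432 = 16.354 kPa
FS = 13.670 / 16.354 = 0.836

FS = 0.84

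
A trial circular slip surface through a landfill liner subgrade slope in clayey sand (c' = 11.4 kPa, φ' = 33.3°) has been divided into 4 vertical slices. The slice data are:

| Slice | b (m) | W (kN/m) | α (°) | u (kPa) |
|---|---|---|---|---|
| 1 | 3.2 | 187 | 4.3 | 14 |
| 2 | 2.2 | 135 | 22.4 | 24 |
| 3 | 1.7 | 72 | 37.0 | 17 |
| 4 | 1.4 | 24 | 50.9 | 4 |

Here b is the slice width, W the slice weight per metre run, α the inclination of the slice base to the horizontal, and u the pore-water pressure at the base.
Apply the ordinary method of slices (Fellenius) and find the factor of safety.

FS = 2.11

Ordinary method of slices: FS = Σ[c'·Δl_i + (W_i cosα_i − u_i·Δl_i)·tanφ'] / Σ W_i sinα_i, with Δl_i = b_i / cosα_i.
Slice 1: Δl = 3.2/cos4.3° = 3.209 m; N'_1 = 187·cos4.3° − 14·3.209 = 141.5; c'Δl = 36.58; W sinα = 14.0
Slice 2: Δl = 2.2/cos22.4° = 2.380 m; N'_2 = 135·cos22.4° − 24·2.380 = 67.7; c'Δl = 27.13; W sinα = 51.4
Slice 3: Δl = 1.7/cos37.0° = 2.129 m; N'_3 = 72·cos37.0° − 17·2.129 = 21.3; c'Δl = 24.27; W sinα = 43.3
Slice 4: Δl = 1.4/cos50.9° = 2.220 m; N'_4 = 24·cos50.9° − 4·2.220 = 6.3; c'Δl = 25.31; W sinα = 18.6
Σc'Δl = 113.3 kN/m; ΣN' = 236.8 kN/m; ΣW sinα = 127.4 kN/m
Resisting = 113.3 + 236.8·tan33.3° = 113.3 + 155.6 = 268.8 kN/m
FS = 268.8 / 127.4 = 2.110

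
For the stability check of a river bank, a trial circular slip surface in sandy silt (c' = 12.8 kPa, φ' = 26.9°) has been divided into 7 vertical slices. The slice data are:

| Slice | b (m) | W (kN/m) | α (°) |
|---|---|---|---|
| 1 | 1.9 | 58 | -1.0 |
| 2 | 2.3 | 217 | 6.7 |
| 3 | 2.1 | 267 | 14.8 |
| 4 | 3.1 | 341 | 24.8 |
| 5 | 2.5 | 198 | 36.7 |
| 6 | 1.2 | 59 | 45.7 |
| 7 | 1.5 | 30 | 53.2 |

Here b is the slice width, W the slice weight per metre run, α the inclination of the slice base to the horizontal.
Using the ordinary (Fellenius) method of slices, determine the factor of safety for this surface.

FS = 1.80

Ordinary method of slices: FS = Σ[c'·Δl_i + (W_i cosα_i)·tanφ'] / Σ W_i sinα_i, with Δl_i = b_i / cosα_i.
Slice 1: Δl = 1.9/cos(-1.0°) = 1.900 m; N'_1 = 58·cos(-1.0°) = 58.0; c'Δl = 24.32; W sinα = -1.0
Slice 2: Δl = 2.3/cos6.7° = 2.316 m; N'_2 = 217·cos6.7° = 215.5; c'Δl = 29.64; W sinα = 25.3
Slice 3: Δl = 2.1/cos14.8° = 2.172 m; N'_3 = 267·cos14.8° = 258.1; c'Δl = 27.80; W sinα = 68.2
Slice 4: Δl = 3.1/cos24.8° = 3.415 m; N'_4 = 341·cos24.8° = 309.6; c'Δl = 43.71; W sinα = 143.0
Slice 5: Δl = 2.5/cos36.7° = 3.118 m; N'_5 = 198·cos36.7° = 158.8; c'Δl = 39.91; W sinα = 118.3
Slice 6: Δl = 1.2/cos45.7° = 1.718 m; N'_6 = 59·cos45.7° = 41.2; c'Δl = 21.99; W sinα = 42.2
Slice 7: Δl = 1.5/cos53.2° = 2.504 m; N'_7 = 30·cos53.2° = 18.0; c'Δl = 32.05; W sinα = 24.0
Σc'Δl = 219.4 kN/m; ΣN' = 1059.1 kN/m; ΣW sinα = 420.1 kN/m
Resisting = 219.4 + 1059.1·tan26.9° = 219.4 + 537.3 = 756.8 kN/m
FS = 756.8 / 420.1 = 1.801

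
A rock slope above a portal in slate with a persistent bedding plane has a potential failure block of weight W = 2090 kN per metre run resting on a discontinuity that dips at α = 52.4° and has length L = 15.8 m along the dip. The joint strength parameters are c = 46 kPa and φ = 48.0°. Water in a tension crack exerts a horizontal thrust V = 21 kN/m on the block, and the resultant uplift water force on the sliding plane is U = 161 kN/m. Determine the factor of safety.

Resolving the block weight along and normal to the plane and applying the Mohr–Coulomb strength on the joint:
N' = W cosα − U − V sinα = 2090·cos52.4° − 161 − 21·sin52.4° = 1097.6 kN/m
Driving force T = W sinα + V cosα = 2090·sin52.4° + 21·cos52.4° = 1668.7 kN/m
Resisting force R = c·L + N'·tanφ = 46·15.8 + 1097.6·tan48.0° = 726.8 + 1219.0 = 1945.8 kN/m
FS = R / T = 1945.8 / 1668.7 = 1.166

FS = 1.17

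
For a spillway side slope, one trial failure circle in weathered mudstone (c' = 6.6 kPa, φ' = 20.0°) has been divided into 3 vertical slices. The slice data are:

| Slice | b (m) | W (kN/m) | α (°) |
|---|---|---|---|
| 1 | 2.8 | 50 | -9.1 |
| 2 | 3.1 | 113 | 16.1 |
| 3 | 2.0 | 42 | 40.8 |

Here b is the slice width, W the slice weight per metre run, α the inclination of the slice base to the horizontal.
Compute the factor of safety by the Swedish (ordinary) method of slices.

Ordinary method of slices: FS = Σ[c'·Δl_i + (W_i cosα_i)·tanφ'] / Σ W_i sinα_i, with Δl_i = b_i / cosα_i.
Slice 1: Δl = 2.8/cos(-9.1°) = 2.836 m; N'_1 = 50·cos(-9.1°) = 49.4; c'Δl = 18.72; W sinα = -7.9
Slice 2: Δl = 3.1/cos16.1° = 3.227 m; N'_2 = 113·cos16.1° = 108.6; c'Δl = 21.30; W sinα = 31.3
Slice 3: Δl = 2.0/cos40.8° = 2.642 m; N'_3 = 42·cos40.8° = 31.8; c'Δl = 17.44; W sinα = 27.4
Σc'Δl = 57.4 kN/m; ΣN' = 189.7 kN/m; ΣW sinα = 50.9 kN/m
Resisting = 57.4 + 189.7·tan20.0° = 57.4 + 69.1 = 126.5 kN/m
FS = 126.5 / 50.9 = 2.487

FS = 2.49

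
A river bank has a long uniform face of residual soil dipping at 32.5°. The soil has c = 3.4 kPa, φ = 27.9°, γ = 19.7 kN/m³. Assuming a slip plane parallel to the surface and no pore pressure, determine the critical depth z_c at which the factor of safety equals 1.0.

z_c = 2.26 m

Setting FS = 1.00 in FS = [c + γz cos²β tanφ] / [γz sinβ cosβ] and solving for z:
z = c / [γ cosβ (FS·sinβ − cosβ·tanφ)]
  = 3.4 / [19.7·cos32.5°·(1.00·sin32.5° − cos32.5°·tan27.9°)]
  = 3.4 / [19.7·0.8434·(1.00·0.5373 − 0.8434·0.5295)]
  = 3.4 / 1.5077 = 2.255 m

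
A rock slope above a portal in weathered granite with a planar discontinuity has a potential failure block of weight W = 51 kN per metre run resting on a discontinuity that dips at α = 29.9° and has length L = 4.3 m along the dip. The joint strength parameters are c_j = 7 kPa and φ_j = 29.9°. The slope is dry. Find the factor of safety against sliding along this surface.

Resolving the block weight along and normal to the plane and applying the Mohr–Coulomb strength on the joint:
N' = W cosα = 51·cos29.9° = 44.2 kN/m
Driving force T = W sinα = 51·sin29.9° = 25.4 kN/m
Resisting force R = c_j·L + N'·tanφ_j = 7·4.3 + 44.2·tan29.9° = 30.1 + 25.4 = 55.5 kN/m
FS = R / T = 55.5 / 25.4 = 2.184

FS = 2.18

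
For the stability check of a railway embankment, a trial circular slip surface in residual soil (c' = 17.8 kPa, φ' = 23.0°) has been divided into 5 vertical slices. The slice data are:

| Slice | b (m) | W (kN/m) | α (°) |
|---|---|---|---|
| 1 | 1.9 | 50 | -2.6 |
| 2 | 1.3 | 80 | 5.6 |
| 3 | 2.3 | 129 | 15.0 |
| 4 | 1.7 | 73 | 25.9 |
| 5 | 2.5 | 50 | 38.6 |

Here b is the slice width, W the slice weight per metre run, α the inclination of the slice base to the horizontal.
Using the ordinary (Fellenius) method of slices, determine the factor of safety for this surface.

Ordinary method of slices: FS = Σ[c'·Δl_i + (W_i cosα_i)·tanφ'] / Σ W_i sinα_i, with Δl_i = b_i / cosα_i.
Slice 1: Δl = 1.9/cos(-2.6°) = 1.902 m; N'_1 = 50·cos(-2.6°) = 49.9; c'Δl = 33.85; W sinα = -2.3
Slice 2: Δl = 1.3/cos5.6° = 1.306 m; N'_2 = 80·cos5.6° = 79.6; c'Δl = 23.25; W sinα = 7.8
Slice 3: Δl = 2.3/cos15.0° = 2.381 m; N'_3 = 129·cos15.0° = 124.6; c'Δl = 42.38; W sinα = 33.4
Slice 4: Δl = 1.7/cos25.9° = 1.890 m; N'_4 = 73·cos25.9° = 65.7; c'Δl = 33.64; W sinα = 31.9
Slice 5: Δl = 2.5/cos38.6° = 3.199 m; N'_5 = 50·cos38.6° = 39.1; c'Δl = 56.94; W sinα = 31.2
Σc'Δl = 190.1 kN/m; ΣN' = 358.9 kN/m; ΣW sinα = 102.0 kN/m
Resisting = 190.1 + 358.9·tan23.0° = 190.1 + 152.4 = 342.4 kN/m
FS = 342.4 / 102.0 = 3.357

FS = 3.36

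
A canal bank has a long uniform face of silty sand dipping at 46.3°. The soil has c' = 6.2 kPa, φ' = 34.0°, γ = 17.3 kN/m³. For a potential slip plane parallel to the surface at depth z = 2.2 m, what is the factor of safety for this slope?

For an infinite slope with a slip plane parallel to the surface (no pore pressure): FS = [c' + γz cos²β tanφ'] / [γz sinβ cosβ].
γz = 17.3·2.2 = 38.06 kN/m²
Numerator = 6.2 + 38.06·cos²46.3°·tan34.0° = 6.2 + 38.06·0.4773·0.6745 = 18.454 kPa
Denominator = 38.06·sin46.3°·cos46.3° = 38.06·0.7230·0.6909 = 19.010 kPa
FS = 18.454 / 19.010 = 0.971

FS = 0.97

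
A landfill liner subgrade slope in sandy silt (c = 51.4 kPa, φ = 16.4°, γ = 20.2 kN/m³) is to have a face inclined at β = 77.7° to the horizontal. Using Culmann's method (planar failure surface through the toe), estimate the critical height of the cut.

Culmann's analysis gives the critical failure plane at α_cr = (β + φ)/2 = (77.7 + 16.4)/2 = 47.0°, and the critical height
H_c = (4c/γ) · sinβ cosφ / [1 − cos(β − φ)]
    = (4·51.4/20.2) · sin77.7°·cos16.4° / [1 − cos(61.3°)]
    = 10.178 · 0.9770·0.9593 / [1 − 0.4802]
    = 10.178 · 0.9373 / 0.5198
    = 18.35 m

H_c = 18.35 m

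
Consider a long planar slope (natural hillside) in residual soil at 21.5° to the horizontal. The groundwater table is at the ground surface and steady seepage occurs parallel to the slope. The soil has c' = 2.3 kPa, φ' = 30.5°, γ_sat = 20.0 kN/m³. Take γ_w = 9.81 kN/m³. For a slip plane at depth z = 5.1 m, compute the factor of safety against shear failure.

FS = 0.83

With seepage parallel to the slope and the water table at the surface, the effective normal stress on the slip plane uses the buoyant unit weight γ' = γ_sat − γ_w while the driving shear stress uses γ_sat:
FS = [c' + γ' z cos²β tanφ'] / [γ_sat z sinβ cosβ]
γ' = 20.0 − 9.81 = 10.19 kN/m³
Numerator = 2.3 + 10.19·5.1·cos²21.5°·tan30.5° = 2.3 + 10.19·5.1·0.8657·0.5890 = 28.800 kPa
Denominator = 20.0·5.1·sin21.5°·cos21.5° = 20.0·5.1·0.3665·0.9304 = 34.782 kPa
FS = 28.800 / 34.782 = 0.828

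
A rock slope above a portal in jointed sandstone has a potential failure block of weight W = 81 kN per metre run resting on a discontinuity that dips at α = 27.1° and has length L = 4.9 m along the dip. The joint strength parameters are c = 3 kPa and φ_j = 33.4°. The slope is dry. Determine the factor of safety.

FS = 1.69

Resolving the block weight along and normal to the plane and applying the Mohr–Coulomb strength on the joint:
N' = W cosα = 81·cos27.1° = 72.1 kN/m
Driving force T = W sinα = 81·sin27.1° = 36.9 kN/m
Resisting force R = c·L + N'·tanφ_j = 3·4.9 + 72.1·tan33.4° = 14.7 + 47.5 = 62.2 kN/m
FS = R / T = 62.2 / 36.9 = 1.687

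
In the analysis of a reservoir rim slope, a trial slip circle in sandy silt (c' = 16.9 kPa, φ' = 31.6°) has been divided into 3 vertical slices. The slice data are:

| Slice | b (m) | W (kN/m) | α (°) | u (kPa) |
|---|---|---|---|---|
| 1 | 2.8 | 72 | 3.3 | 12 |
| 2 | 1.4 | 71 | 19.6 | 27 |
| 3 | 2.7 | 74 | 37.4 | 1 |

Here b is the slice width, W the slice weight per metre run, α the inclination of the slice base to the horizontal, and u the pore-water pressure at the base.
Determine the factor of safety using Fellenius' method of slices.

FS = 2.80

Ordinary method of slices: FS = Σ[c'·Δl_i + (W_i cosα_i − u_i·Δl_i)·tanφ'] / Σ W_i sinα_i, with Δl_i = b_i / cosα_i.
Slice 1: Δl = 2.8/cos3.3° = 2.805 m; N'_1 = 72·cos3.3° − 12·2.805 = 38.2; c'Δl = 47.40; W sinα = 4.1
Slice 2: Δl = 1.4/cos19.6° = 1.486 m; N'_2 = 71·cos19.6° − 27·1.486 = 26.8; c'Δl = 25.12; W sinα = 23.8
Slice 3: Δl = 2.7/cos37.4° = 3.399 m; N'_3 = 74·cos37.4° − 1·3.399 = 55.4; c'Δl = 57.44; W sinα = 44.9
Σc'Δl = 130.0 kN/m; ΣN' = 120.4 kN/m; ΣW sinα = 72.9 kN/m
Resisting = 130.0 + 120.4·tan31.6° = 130.0 + 74.1 = 204.0 kN/m
FS = 204.0 / 72.9 = 2.798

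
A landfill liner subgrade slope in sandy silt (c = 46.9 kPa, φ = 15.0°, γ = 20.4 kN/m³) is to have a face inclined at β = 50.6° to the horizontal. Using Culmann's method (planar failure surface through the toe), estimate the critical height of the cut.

H_c = 36.73 m

Culmann's analysis gives the critical failure plane at α_cr = (β + φ)/2 = (50.6 + 15.0)/2 = 32.8°, and the critical height
H_c = (4c/γ) · sinβ cosφ / [1 − cos(β − φ)]
    = (4·46.9/20.4) · sin50.6°·cos15.0° / [1 − cos(35.6°)]
    = 9.196 · 0.7727·0.9659 / [1 − 0.8131]
    = 9.196 · 0.7464 / 0.1869
    = 36.73 m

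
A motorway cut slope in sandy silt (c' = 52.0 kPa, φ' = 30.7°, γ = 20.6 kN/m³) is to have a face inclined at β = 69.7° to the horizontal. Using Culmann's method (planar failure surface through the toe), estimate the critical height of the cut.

Culmann's analysis gives the critical failure plane at α_cr = (β + φ')/2 = (69.7 + 30.7)/2 = 50.2°, and the critical height
H_c = (4c'/γ) · sinβ cosφ' / [1 − cos(β − φ')]
    = (4·52.0/20.6) · sin69.7°·cos30.7° / [1 − cos(39.0°)]
    = 10.097 · 0.9379·0.8599 / [1 − 0.7771]
    = 10.097 · 0.8064 / 0.2229
    = 36.54 m

H_c = 36.54 m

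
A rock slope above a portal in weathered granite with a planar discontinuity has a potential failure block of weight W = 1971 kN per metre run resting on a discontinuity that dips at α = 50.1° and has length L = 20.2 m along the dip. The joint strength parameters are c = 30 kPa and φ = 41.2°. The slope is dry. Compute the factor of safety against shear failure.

Resolving the block weight along and normal to the plane and applying the Mohr–Coulomb strength on the joint:
N' = W cosα = 1971·cos50.1° = 1264.3 kN/m
Driving force T = W sinα = 1971·sin50.1° = 1512.1 kN/m
Resisting force R = c·L + N'·tanφ = 30·20.2 + 1264.3·tan41.2° = 606.0 + 1106.8 = 1712.8 kN/m
FS = R / T = 1712.8 / 1512.1 = 1.133

FS = 1.13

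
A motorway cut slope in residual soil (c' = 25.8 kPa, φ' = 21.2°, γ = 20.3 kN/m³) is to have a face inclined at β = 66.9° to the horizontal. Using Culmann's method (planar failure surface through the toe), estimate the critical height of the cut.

H_c = 14.46 m

Culmann's analysis gives the critical failure plane at α_cr = (β + φ')/2 = (66.9 + 21.2)/2 = 44.1°, and the critical height
H_c = (4c'/γ) · sinβ cosφ' / [1 − cos(β − φ')]
    = (4·25.8/20.3) · sin66.9°·cos21.2° / [1 − cos(45.7°)]
    = 5.084 · 0.9198·0.9323 / [1 − 0.6984]
    = 5.084 · 0.8576 / 0.3016
    = 14.46 m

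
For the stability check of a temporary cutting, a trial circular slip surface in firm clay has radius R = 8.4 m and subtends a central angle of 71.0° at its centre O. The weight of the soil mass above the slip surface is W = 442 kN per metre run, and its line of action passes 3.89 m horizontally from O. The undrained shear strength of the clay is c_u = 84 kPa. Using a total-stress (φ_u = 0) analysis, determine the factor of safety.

Taking moments about the centre O, the resisting moment is provided by the undrained shear strength acting along the arc:
Arc length L_a = R·θ = 8.4·(71.0°·π/180) = 8.4·1.2392 = 10.41 m
M_R = c_u·L_a·R = 84·10.41·8.4 = 7344.7 kN·m/m
M_D = W·d = 442·3.89 = 1719.4 kN·m/m
FS = M_R / M_D = 7344.7 / 1719.4 = 4.272

FS = 4.27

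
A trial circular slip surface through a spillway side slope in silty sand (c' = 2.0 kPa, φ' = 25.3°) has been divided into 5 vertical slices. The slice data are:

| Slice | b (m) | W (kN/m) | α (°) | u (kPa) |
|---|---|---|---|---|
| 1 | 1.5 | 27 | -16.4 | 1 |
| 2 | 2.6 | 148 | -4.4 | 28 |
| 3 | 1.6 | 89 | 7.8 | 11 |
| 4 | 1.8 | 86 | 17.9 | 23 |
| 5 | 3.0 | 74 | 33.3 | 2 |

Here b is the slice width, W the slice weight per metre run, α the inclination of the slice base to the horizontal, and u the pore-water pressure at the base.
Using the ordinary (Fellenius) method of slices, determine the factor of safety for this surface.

Ordinary method of slices: FS = Σ[c'·Δl_i + (W_i cosα_i − u_i·Δl_i)·tanφ'] / Σ W_i sinα_i, with Δl_i = b_i / cosα_i.
Slice 1: Δl = 1.5/cos(-16.4°) = 1.564 m; N'_1 = 27·cos(-16.4°) − 1·1.564 = 24.3; c'Δl = 3.13; W sinα = -7.6
Slice 2: Δl = 2.6/cos(-4.4°) = 2.608 m; N'_2 = 148·cos(-4.4°) − 28·2.608 = 74.5; c'Δl = 5.22; W sinα = -11.4
Slice 3: Δl = 1.6/cos7.8° = 1.615 m; N'_3 = 89·cos7.8° − 11·1.615 = 70.4; c'Δl = 3.23; W sinα = 12.1
Slice 4: Δl = 1.8/cos17.9° = 1.892 m; N'_4 = 86·cos17.9° − 23·1.892 = 38.3; c'Δl = 3.78; W sinα = 26.4
Slice 5: Δl = 3.0/cos33.3° = 3.589 m; N'_5 = 74·cos33.3° − 2·3.589 = 54.7; c'Δl = 7.18; W sinα = 40.6
Σc'Δl = 22.5 kN/m; ΣN' = 262.3 kN/m; ΣW sinα = 60.2 kN/m
Resisting = 22.5 + 262.3·tan25.3° = 22.5 + 124.0 = 146.5 kN/m
FS = 146.5 / 60.2 = 2.436

FS = 2.44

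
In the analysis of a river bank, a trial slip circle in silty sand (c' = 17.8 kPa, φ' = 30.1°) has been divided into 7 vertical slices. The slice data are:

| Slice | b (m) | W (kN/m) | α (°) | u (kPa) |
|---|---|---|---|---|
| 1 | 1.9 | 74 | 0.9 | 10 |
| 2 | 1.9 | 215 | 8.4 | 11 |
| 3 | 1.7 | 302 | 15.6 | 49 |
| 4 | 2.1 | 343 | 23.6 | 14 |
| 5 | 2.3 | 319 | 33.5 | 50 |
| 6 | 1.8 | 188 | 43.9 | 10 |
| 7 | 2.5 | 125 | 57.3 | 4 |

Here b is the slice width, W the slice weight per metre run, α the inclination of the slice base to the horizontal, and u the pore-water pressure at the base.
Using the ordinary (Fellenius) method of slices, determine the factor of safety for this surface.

Ordinary method of slices: FS = Σ[c'·Δl_i + (W_i cosα_i − u_i·Δl_i)·tanφ'] / Σ W_i sinα_i, with Δl_i = b_i / cosα_i.
Slice 1: Δl = 1.9/cos0.9° = 1.900 m; N'_1 = 74·cos0.9° − 10·1.900 = 55.0; c'Δl = 33.82; W sinα = 1.2
Slice 2: Δl = 1.9/cos8.4° = 1.921 m; N'_2 = 215·cos8.4° − 11·1.921 = 191.6; c'Δl = 34.19; W sinα = 31.4
Slice 3: Δl = 1.7/cos15.6° = 1.765 m; N'_3 = 302·cos15.6° − 49·1.765 = 204.4; c'Δl = 31.42; W sinα = 81.2
Slice 4: Δl = 2.1/cos23.6° = 2.292 m; N'_4 = 343·cos23.6° − 14·2.292 = 282.2; c'Δl = 40.79; W sinα = 137.3
Slice 5: Δl = 2.3/cos33.5° = 2.758 m; N'_5 = 319·cos33.5° − 50·2.758 = 128.1; c'Δl = 49.10; W sinα = 176.1
Slice 6: Δl = 1.8/cos43.9° = 2.498 m; N'_6 = 188·cos43.9° − 10·2.498 = 110.5; c'Δl = 44.47; W sinα = 130.4
Slice 7: Δl = 2.5/cos57.3° = 4.628 m; N'_7 = 125·cos57.3° − 4·4.628 = 49.0; c'Δl = 82.37; W sinα = 105.2
Σc'Δl = 316.2 kN/m; ΣN' = 1020.8 kN/m; ΣW sinα = 662.7 kN/m
Resisting = 316.2 + 1020.8·tan30.1° = 316.2 + 591.7 = 907.9 kN/m
FS = 907.9 / 662.7 = 1.370

FS = 1.37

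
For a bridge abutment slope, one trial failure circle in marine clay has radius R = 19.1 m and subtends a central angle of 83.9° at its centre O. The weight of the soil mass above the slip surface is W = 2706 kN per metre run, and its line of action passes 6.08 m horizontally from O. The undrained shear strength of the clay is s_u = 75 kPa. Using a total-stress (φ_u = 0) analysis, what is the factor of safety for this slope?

FS = 2.44

Taking moments about the centre O, the resisting moment is provided by the undrained shear strength acting along the arc:
Arc length L_a = R·θ = 19.1·(83.9°·π/180) = 19.1·1.4643 = 27.97 m
M_R = s_u·L_a·R = 75·27.97·19.1 = 40065.2 kN·m/m
M_D = W·d = 2706·6.08 = 16452.5 kN·m/m
FS = M_R / M_D = 40065.2 / 16452.5 = 2.435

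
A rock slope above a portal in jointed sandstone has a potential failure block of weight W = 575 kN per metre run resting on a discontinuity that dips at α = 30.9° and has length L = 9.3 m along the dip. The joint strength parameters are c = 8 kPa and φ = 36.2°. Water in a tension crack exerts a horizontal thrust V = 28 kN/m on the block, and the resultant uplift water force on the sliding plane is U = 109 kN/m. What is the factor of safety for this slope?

FS = 1.08

Resolving the block weight along and normal to the plane and applying the Mohr–Coulomb strength on the joint:
N' = W cosα − U − V sinα = 575·cos30.9° − 109 − 28·sin30.9° = 370.0 kN/m
Driving force T = W sinα + V cosα = 575·sin30.9° + 28·cos30.9° = 319.3 kN/m
Resisting force R = c·L + N'·tanφ = 8·9.3 + 370.0·tan36.2° = 74.4 + 270.8 = 345.2 kN/m
FS = R / T = 345.2 / 319.3 = 1.081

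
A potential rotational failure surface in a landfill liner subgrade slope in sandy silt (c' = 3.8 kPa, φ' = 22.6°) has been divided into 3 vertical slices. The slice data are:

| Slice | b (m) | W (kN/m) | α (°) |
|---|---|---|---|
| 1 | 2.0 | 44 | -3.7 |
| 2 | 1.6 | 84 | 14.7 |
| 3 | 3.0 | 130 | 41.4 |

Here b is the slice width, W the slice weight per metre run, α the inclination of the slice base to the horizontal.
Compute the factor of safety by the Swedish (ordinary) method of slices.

FS = 1.17

Ordinary method of slices: FS = Σ[c'·Δl_i + (W_i cosα_i)·tanφ'] / Σ W_i sinα_i, with Δl_i = b_i / cosα_i.
Slice 1: Δl = 2.0/cos(-3.7°) = 2.004 m; N'_1 = 44·cos(-3.7°) = 43.9; c'Δl = 7.62; W sinα = -2.8
Slice 2: Δl = 1.6/cos14.7° = 1.654 m; N'_2 = 84·cos14.7° = 81.3; c'Δl = 6.29; W sinα = 21.3
Slice 3: Δl = 3.0/cos41.4° = 3.999 m; N'_3 = 130·cos41.4° = 97.5; c'Δl = 15.20; W sinα = 86.0
Σc'Δl = 29.1 kN/m; ΣN' = 222.7 kN/m; ΣW sinα = 104.4 kN/m
Resisting = 29.1 + 222.7·tan22.6° = 29.1 + 92.7 = 121.8 kN/m
FS = 121.8 / 104.4 = 1.166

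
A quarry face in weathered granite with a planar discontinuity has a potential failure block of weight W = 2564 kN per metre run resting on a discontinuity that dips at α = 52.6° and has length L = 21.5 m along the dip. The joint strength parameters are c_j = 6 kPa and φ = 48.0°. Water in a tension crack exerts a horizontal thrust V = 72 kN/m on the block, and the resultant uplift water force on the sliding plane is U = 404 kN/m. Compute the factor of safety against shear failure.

FS = 0.65

Resolving the block weight along and normal to the plane and applying the Mohr–Coulomb strength on the joint:
N' = W cosα − U − V sinα = 2564·cos52.6° − 404 − 72·sin52.6° = 1096.1 kN/m
Driving force T = W sinα + V cosα = 2564·sin52.6° + 72·cos52.6° = 2080.6 kN/m
Resisting force R = c_j·L + N'·tanφ = 6·21.5 + 1096.1·tan48.0° = 129.0 + 1217.4 = 1346.4 kN/m
FS = R / T = 1346.4 / 2080.6 = 0.647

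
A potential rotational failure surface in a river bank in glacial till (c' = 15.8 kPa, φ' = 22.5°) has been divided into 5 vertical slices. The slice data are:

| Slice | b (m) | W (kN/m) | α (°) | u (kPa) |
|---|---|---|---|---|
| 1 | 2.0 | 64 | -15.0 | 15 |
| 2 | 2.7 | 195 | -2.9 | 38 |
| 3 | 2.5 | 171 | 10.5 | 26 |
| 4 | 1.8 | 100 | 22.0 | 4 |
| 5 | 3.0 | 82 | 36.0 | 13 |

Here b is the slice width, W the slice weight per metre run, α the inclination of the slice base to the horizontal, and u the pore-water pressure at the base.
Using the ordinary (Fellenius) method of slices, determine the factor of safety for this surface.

Ordinary method of slices: FS = Σ[c'·Δl_i + (W_i cosα_i − u_i·Δl_i)·tanφ'] / Σ W_i sinα_i, with Δl_i = b_i / cosα_i.
Slice 1: Δl = 2.0/cos(-15.0°) = 2.071 m; N'_1 = 64·cos(-15.0°) − 15·2.071 = 30.8; c'Δl = 32.71; W sinα = -16.6
Slice 2: Δl = 2.7/cos(-2.9°) = 2.703 m; N'_2 = 195·cos(-2.9°) − 38·2.703 = 92.0; c'Δl = 42.71; W sinα = -9.9
Slice 3: Δl = 2.5/cos10.5° = 2.543 m; N'_3 = 171·cos10.5° − 26·2.543 = 102.0; c'Δl = 40.17; W sinα = 31.2
Slice 4: Δl = 1.8/cos22.0° = 1.941 m; N'_4 = 100·cos22.0° − 4·1.941 = 85.0; c'Δl = 30.67; W sinα = 37.5
Slice 5: Δl = 3.0/cos36.0° = 3.708 m; N'_5 = 82·cos36.0° − 13·3.708 = 18.1; c'Δl = 58.59; W sinα = 48.2
Σc'Δl = 204.9 kN/m; ΣN' = 327.9 kN/m; ΣW sinα = 90.4 kN/m
Resisting = 204.9 + 327.9·tan22.5° = 204.9 + 135.8 = 340.7 kN/m
FS = 340.7 / 90.4 = 3.769

FS = 3.77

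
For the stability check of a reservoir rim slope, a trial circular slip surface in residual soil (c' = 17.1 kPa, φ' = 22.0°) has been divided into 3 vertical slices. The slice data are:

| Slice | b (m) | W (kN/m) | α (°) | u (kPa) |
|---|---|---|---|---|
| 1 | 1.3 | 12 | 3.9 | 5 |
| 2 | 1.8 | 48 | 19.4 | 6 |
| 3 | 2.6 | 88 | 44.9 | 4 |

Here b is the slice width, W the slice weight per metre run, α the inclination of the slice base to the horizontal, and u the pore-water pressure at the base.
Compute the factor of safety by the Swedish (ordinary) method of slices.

Ordinary method of slices: FS = Σ[c'·Δl_i + (W_i cosα_i − u_i·Δl_i)·tanφ'] / Σ W_i sinα_i, with Δl_i = b_i / cosα_i.
Slice 1: Δl = 1.3/cos3.9° = 1.303 m; N'_1 = 12·cos3.9° − 5·1.303 = 5.5; c'Δl = 22.28; W sinα = 0.8
Slice 2: Δl = 1.8/cos19.4° = 1.908 m; N'_2 = 48·cos19.4° − 6·1.908 = 33.8; c'Δl = 32.63; W sinα = 15.9
Slice 3: Δl = 2.6/cos44.9° = 3.671 m; N'_3 = 88·cos44.9° − 4·3.671 = 47.7; c'Δl = 62.77; W sinα = 62.1
Σc'Δl = 117.7 kN/m; ΣN' = 86.9 kN/m; ΣW sinα = 78.9 kN/m
Resisting = 117.7 + 86.9·tan22.0° = 117.7 + 35.1 = 152.8 kN/m
FS = 152.8 / 78.9 = 1.937

FS = 1.94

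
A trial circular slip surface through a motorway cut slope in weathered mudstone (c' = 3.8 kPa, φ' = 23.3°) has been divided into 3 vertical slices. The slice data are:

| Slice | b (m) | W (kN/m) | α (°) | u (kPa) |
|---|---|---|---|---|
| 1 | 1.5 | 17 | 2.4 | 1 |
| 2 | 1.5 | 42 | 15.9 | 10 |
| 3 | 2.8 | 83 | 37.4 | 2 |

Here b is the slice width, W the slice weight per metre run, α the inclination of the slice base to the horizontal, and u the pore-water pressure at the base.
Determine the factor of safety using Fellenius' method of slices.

FS = 1.08

Ordinary method of slices: FS = Σ[c'·Δl_i + (W_i cosα_i − u_i·Δl_i)·tanφ'] / Σ W_i sinα_i, with Δl_i = b_i / cosα_i.
Slice 1: Δl = 1.5/cos2.4° = 1.501 m; N'_1 = 17·cos2.4° − 1·1.501 = 15.5; c'Δl = 5.71; W sinα = 0.7
Slice 2: Δl = 1.5/cos15.9° = 1.560 m; N'_2 = 42·cos15.9° − 10·1.560 = 24.8; c'Δl = 5.93; W sinα = 11.5
Slice 3: Δl = 2.8/cos37.4° = 3.525 m; N'_3 = 83·cos37.4° − 2·3.525 = 58.9; c'Δl = 13.39; W sinα = 50.4
Σc'Δl = 25.0 kN/m; ΣN' = 99.2 kN/m; ΣW sinα = 62.6 kN/m
Resisting = 25.0 + 99.2·tan23.3° = 25.0 + 42.7 = 67.7 kN/m
FS = 67.7 / 62.6 = 1.081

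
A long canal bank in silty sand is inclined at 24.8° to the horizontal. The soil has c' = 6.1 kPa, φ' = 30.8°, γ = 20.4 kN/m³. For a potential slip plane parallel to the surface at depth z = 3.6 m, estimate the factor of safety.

FS = 1.51

For an infinite slope with a slip plane parallel to the surface (no pore pressure): FS = [c' + γz cos²β tanφ'] / [γz sinβ cosβ].
γz = 20.4·3.6 = 73.44 kN/m²
Numerator = 6.1 + 73.44·cos²24.8°·tan30.8° = 6.1 + 73.44·0.8241·0.5961 = 42.177 kPa
Denominator = 73.44·sin24.8°·cos24.8° = 73.44·0.4195·0.9078 = 27.964 kPa
FS = 42.177 / 27.964 = 1.508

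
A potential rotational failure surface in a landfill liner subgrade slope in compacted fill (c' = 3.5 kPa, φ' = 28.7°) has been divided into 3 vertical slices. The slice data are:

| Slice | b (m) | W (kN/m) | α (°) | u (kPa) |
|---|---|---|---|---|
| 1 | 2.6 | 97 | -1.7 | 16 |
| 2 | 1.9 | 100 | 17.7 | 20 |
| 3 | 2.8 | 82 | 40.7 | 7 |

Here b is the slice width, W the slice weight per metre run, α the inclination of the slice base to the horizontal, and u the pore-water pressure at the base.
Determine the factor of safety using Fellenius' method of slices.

FS = 1.35

Ordinary method of slices: FS = Σ[c'·Δl_i + (W_i cosα_i − u_i·Δl_i)·tanφ'] / Σ W_i sinα_i, with Δl_i = b_i / cosα_i.
Slice 1: Δl = 2.6/cos(-1.7°) = 2.601 m; N'_1 = 97·cos(-1.7°) − 16·2.601 = 55.3; c'Δl = 9.10; W sinα = -2.9
Slice 2: Δl = 1.9/cos17.7° = 1.994 m; N'_2 = 100·cos17.7° − 20·1.994 = 55.4; c'Δl = 6.98; W sinα = 30.4
Slice 3: Δl = 2.8/cos40.7° = 3.693 m; N'_3 = 82·cos40.7° − 7·3.693 = 36.3; c'Δl = 12.93; W sinα = 53.5
Σc'Δl = 29.0 kN/m; ΣN' = 147.0 kN/m; ΣW sinα = 81.0 kN/m
Resisting = 29.0 + 147.0·tan28.7° = 29.0 + 80.5 = 109.5 kN/m
FS = 109.5 / 81.0 = 1.352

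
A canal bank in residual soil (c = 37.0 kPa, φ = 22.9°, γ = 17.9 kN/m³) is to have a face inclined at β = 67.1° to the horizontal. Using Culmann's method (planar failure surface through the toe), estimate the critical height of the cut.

H_c = 24.78 m

Culmann's analysis gives the critical failure plane at α_cr = (β + φ)/2 = (67.1 + 22.9)/2 = 45.0°, and the critical height
H_c = (4c/γ) · sinβ cosφ / [1 − cos(β − φ)]
    = (4·37.0/17.9) · sin67.1°·cos22.9° / [1 − cos(44.2°)]
    = 8.268 · 0.9212·0.9212 / [1 − 0.7169]
    = 8.268 · 0.8486 / 0.2831
    = 24.78 m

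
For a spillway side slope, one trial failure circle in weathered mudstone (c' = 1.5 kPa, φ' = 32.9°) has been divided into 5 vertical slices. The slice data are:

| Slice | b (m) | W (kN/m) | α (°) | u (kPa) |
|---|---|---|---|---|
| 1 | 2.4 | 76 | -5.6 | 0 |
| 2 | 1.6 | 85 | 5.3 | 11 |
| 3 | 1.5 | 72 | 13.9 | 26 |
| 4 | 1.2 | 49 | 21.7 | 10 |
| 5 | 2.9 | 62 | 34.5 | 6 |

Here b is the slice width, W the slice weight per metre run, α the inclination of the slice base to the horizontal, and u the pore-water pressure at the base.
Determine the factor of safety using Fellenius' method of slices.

Ordinary method of slices: FS = Σ[c'·Δl_i + (W_i cosα_i − u_i·Δl_i)·tanφ'] / Σ W_i sinα_i, with Δl_i = b_i / cosα_i.
Slice 1: Δl = 2.4/cos(-5.6°) = 2.412 m; N'_1 = 76·cos(-5.6°) − 0·2.412 = 75.6; c'Δl = 3.62; W sinα = -7.4
Slice 2: Δl = 1.6/cos5.3° = 1.607 m; N'_2 = 85·cos5.3° − 11·1.607 = 67.0; c'Δl = 2.41; W sinα = 7.9
Slice 3: Δl = 1.5/cos13.9° = 1.545 m; N'_3 = 72·cos13.9° − 26·1.545 = 29.7; c'Δl = 2.32; W sinα = 17.3
Slice 4: Δl = 1.2/cos21.7° = 1.292 m; N'_4 = 49·cos21.7° − 10·1.292 = 32.6; c'Δl = 1.94; W sinα = 18.1
Slice 5: Δl = 2.9/cos34.5° = 3.519 m; N'_5 = 62·cos34.5° − 6·3.519 = 30.0; c'Δl = 5.28; W sinα = 35.1
Σc'Δl = 15.6 kN/m; ΣN' = 234.9 kN/m; ΣW sinα = 71.0 kN/m
Resisting = 15.6 + 234.9·tan32.9° = 15.6 + 152.0 = 167.5 kN/m
FS = 167.5 / 71.0 = 2.361

FS = 2.36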